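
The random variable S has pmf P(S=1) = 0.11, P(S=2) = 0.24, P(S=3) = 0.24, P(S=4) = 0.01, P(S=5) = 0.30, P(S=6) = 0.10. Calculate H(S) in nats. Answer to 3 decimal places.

H(S) = −Σ p·ln p.
  −(0.11)·ln(0.11) = 0.2428
  −(0.24)·ln(0.24) = 0.3425
  −(0.24)·ln(0.24) = 0.3425
  −(0.01)·ln(0.01) = 0.0461
  −(0.30)·ln(0.30) = 0.3612
  −(0.10)·ln(0.10) = 0.2303
Sum: 0.2428 + 0.3425 + 0.3425 + 0.0461 + 0.3612 + 0.2303 = 1.565 nats.

1.565 nats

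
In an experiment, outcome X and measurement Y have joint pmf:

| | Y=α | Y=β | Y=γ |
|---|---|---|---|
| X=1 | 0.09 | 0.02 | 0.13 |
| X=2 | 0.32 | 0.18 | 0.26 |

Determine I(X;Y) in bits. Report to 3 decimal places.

0.032 bits

Marginals: p(X) = (0.2400, 0.7600), p(Y) = (0.4100, 0.2000, 0.3900).
I(X;Y) = Σ p(x,y)·log₂[p(x,y)/(p(x)p(y))].
  (1,α): 0.09·log₂(0.9146) = -0.0116
  (1,β): 0.02·log₂(0.4167) = -0.0253
  (1,γ): 0.13·log₂(1.3889) = 0.0616
  (2,α): 0.32·log₂(1.0270) = 0.0123
  (2,β): 0.18·log₂(1.1842) = 0.0439
  (2,γ): 0.26·log₂(0.8772) = -0.0491
Sum = 0.032 bits.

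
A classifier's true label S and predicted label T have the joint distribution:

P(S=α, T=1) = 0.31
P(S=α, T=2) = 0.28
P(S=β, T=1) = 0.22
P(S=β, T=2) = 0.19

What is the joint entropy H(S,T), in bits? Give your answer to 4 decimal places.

1.9738 bits

H(S,T) = −Σ p(x,y)·log₂ p(x,y) over all 4 cells.
  cell (α,1): −0.31·log₂0.31 = 0.52379
  cell (α,2): −0.28·log₂0.28 = 0.51422
  cell (β,1): −0.22·log₂0.22 = 0.48057
  cell (β,2): −0.19·log₂0.19 = 0.45523
Sum = 1.9738 bits.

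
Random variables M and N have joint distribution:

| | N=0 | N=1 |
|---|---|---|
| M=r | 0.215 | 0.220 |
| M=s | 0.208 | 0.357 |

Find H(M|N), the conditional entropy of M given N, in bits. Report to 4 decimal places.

0.9762 bits

Marginals: p(M) = (0.4350, 0.5650), p(N) = (0.4230, 0.5770).
H(M|N) = Σ p(N) · H(M|N=·).
  N=0: p=0.4230, H(M|N=0) = 0.9998
  N=1: p=0.5770, H(M|N=1) = 0.9589
Weighted sum = 0.9762 bits.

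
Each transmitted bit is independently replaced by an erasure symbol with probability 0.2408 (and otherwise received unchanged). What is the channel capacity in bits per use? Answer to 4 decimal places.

0.7592 bits

Binary erasure channel: capacity C = 1 − ε.
C = 1 − 0.2408 = 0.7592 bits per channel use.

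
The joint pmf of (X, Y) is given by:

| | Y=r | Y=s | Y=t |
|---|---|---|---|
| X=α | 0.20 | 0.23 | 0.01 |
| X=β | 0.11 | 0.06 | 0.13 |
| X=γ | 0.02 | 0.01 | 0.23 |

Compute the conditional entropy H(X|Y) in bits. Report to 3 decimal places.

Chain rule: H(X|Y) = H(X,Y) − H(Y).
Marginals: p(X) = (0.4400, 0.3000, 0.2600), p(Y) = (0.3300, 0.3000, 0.3700).
H(X,Y) = 2.6619 bits; H(Y) = 1.5796 bits.
H(X|Y) = 2.6619 − 1.5796 = 1.082 bits.

1.082 bits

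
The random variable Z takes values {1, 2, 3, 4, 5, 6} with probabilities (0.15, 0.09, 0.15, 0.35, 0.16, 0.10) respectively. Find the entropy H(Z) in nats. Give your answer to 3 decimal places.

H(Z) = −Σ p·ln p.
  −(0.15)·ln(0.15) = 0.2846
  −(0.09)·ln(0.09) = 0.2167
  −(0.15)·ln(0.15) = 0.2846
  −(0.35)·ln(0.35) = 0.3674
  −(0.16)·ln(0.16) = 0.2932
  −(0.10)·ln(0.10) = 0.2303
Sum: 0.2846 + 0.2167 + 0.2846 + 0.3674 + 0.2932 + 0.2303 = 1.677 nats.

1.677 nats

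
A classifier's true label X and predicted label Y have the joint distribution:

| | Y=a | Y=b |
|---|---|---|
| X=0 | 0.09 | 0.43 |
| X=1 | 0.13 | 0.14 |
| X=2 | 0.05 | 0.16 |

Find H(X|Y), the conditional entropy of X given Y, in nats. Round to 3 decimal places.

Marginals: p(X) = (0.5200, 0.2700, 0.2100), p(Y) = (0.2700, 0.7300).
H(X|Y) = Σ p(Y) · H(X|Y=·).
  Y=a: p=0.2700, H(X|Y=a) = 1.0304
  Y=b: p=0.7300, H(X|Y=b) = 0.9611
Weighted sum = 0.980 nats.

0.980 nats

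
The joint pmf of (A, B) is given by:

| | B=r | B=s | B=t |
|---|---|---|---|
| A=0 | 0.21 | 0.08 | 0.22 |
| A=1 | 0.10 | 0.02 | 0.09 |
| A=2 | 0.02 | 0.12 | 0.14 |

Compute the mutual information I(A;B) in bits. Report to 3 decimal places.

0.130 bits

Marginals: p(A) = (0.5100, 0.2100, 0.2800), p(B) = (0.3300, 0.2200, 0.4500).
I(A;B) = H(A) + H(B) − H(A,B).
H(A) = 1.4825, H(B) = 1.5268, H(A,B) = 2.8797.
I(A;B) = 1.4825 + 1.5268 − 2.8797 = 0.130 bits.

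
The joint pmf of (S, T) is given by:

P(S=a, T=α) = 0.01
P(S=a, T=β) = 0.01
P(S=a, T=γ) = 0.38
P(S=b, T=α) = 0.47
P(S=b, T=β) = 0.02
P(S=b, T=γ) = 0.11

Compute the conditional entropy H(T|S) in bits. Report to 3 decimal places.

0.667 bits

Marginals: p(S) = (0.4000, 0.6000), p(T) = (0.4800, 0.0300, 0.4900).
H(T|S) = Σ p(S) · H(T|S=·).
  S=a: p=0.4000, H(T|S=a) = 0.3364
  S=b: p=0.6000, H(T|S=b) = 0.8882
Weighted sum = 0.667 bits.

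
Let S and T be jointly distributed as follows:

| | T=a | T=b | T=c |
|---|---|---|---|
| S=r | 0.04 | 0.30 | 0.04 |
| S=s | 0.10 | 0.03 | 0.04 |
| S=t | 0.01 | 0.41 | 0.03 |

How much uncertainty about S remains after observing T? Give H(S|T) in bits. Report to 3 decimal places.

Marginals: p(S) = (0.3800, 0.1700, 0.4500), p(T) = (0.1500, 0.7400, 0.1100).
H(S|T) = Σ p(T) · H(S|T=·).
  T=a: p=0.1500, H(S|T=a) = 1.1589
  T=b: p=0.7400, H(S|T=b) = 1.1875
  T=c: p=0.1100, H(S|T=c) = 1.5726
Weighted sum = 1.226 bits.

1.226 bits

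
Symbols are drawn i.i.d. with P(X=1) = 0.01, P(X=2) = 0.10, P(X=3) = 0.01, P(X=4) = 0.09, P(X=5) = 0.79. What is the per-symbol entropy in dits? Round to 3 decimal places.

0.315 dits

H(X) = −Σ p·log₁₀ p.
  −(0.01)·log₁₀(0.01) = 0.0200
  −(0.10)·log₁₀(0.10) = 0.1000
  −(0.01)·log₁₀(0.01) = 0.0200
  −(0.09)·log₁₀(0.09) = 0.0941
  −(0.79)·log₁₀(0.79) = 0.0809
Sum: 0.0200 + 0.1000 + 0.0200 + 0.0941 + 0.0809 = 0.315 dits.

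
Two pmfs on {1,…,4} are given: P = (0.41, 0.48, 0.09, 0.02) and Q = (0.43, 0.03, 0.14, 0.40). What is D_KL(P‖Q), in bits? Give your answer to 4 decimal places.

D(P‖Q) = Σ p·log₂(p/q).
  0.41·log₂(0.41/0.43) = -0.02817
  0.48·log₂(0.48/0.03) = 1.92000
  0.09·log₂(0.09/0.14) = -0.05737
  0.02·log₂(0.02/0.40) = -0.08644
D(P‖Q) = 1.7480 bits.

1.7480 bits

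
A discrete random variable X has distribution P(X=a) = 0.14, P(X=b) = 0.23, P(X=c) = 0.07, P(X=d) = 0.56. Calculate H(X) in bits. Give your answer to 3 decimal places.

H(X) = −Σ p·log₂ p.
  −(0.14)·log₂(0.14) = 0.3971
  −(0.23)·log₂(0.23) = 0.4877
  −(0.07)·log₂(0.07) = 0.2686
  −(0.56)·log₂(0.56) = 0.4684
Sum: 0.3971 + 0.4877 + 0.2686 + 0.4684 = 1.622 bits.

1.622 bits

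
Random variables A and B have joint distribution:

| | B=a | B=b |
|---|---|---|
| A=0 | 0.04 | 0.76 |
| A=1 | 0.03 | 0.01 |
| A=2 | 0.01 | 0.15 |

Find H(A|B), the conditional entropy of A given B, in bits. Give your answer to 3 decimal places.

Marginals: p(A) = (0.8000, 0.0400, 0.1600), p(B) = (0.0800, 0.9200).
H(A|B) = Σ p(B) · H(A|B=·).
  B=a: p=0.0800, H(A|B=a) = 1.4056
  B=b: p=0.9200, H(A|B=b) = 0.7252
Weighted sum = 0.780 bits.

0.780 bits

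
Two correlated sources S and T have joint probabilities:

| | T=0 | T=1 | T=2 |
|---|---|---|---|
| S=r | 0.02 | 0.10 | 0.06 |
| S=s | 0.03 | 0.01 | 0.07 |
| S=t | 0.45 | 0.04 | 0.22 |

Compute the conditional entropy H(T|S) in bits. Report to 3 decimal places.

1.214 bits

Chain rule: H(T|S) = H(S,T) − H(S).
Marginals: p(S) = (0.1800, 0.1100, 0.7100), p(T) = (0.5000, 0.1500, 0.3500).
H(S,T) = 2.3601 bits; H(S) = 1.1464 bits.
H(T|S) = 2.3601 − 1.1464 = 1.214 bits.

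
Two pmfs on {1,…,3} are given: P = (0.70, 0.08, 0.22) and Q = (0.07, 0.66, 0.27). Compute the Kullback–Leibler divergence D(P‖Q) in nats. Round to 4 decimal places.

1.3979 nats

D(P‖Q) = Σ p·ln(p/q).
  0.70·ln(0.70/0.07) = 1.61181
  0.08·ln(0.08/0.66) = -0.16882
  0.22·ln(0.22/0.27) = -0.04505
D(P‖Q) = 1.3979 nats.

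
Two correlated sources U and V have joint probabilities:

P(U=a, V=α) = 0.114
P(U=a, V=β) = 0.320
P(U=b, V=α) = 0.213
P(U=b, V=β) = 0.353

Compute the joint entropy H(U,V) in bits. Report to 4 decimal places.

H(U,V) = −Σ p(x,y)·log₂ p(x,y) over all 4 cells.
  cell (a,α): −0.114·log₂0.114 = 0.35715
  cell (a,β): −0.320·log₂0.320 = 0.52603
  cell (b,α): −0.213·log₂0.213 = 0.47522
  cell (b,β): −0.353·log₂0.353 = 0.53030
Sum = 1.8887 bits.

1.8887 bits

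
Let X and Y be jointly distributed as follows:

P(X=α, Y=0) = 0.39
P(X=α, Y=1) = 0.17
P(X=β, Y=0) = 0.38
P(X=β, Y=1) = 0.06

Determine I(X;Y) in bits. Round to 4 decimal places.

0.0292 bits

Marginals: p(X) = (0.5600, 0.4400), p(Y) = (0.7700, 0.2300).
I(X;Y) = Σ p(x,y)·log₂[p(x,y)/(p(x)p(y))].
  (α,0): 0.39·log₂(0.9045) = -0.05650
  (α,1): 0.17·log₂(1.3199) = 0.06807
  (β,0): 0.38·log₂(1.1216) = 0.06291
  (β,1): 0.06·log₂(0.5929) = -0.04525
Sum = 0.0292 bits.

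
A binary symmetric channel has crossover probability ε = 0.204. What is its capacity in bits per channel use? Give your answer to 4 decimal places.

0.2701 bits

Binary symmetric channel: C = 1 − h₂(ε) where h₂ is the binary entropy function.
h₂(0.204) = −0.204·log₂0.204 − 0.796·log₂0.796 = 0.7299.
C = 1 − 0.7299 = 0.2701 bits per channel use.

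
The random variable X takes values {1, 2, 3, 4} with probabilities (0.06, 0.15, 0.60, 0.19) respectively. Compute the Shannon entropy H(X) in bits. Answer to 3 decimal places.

1.551 bits

H(X) = −Σ p·log₂ p.
  −(0.06)·log₂(0.06) = 0.2435
  −(0.15)·log₂(0.15) = 0.4105
  −(0.60)·log₂(0.60) = 0.4422
  −(0.19)·log₂(0.19) = 0.4552
Sum: 0.2435 + 0.4105 + 0.4422 + 0.4552 = 1.551 bits.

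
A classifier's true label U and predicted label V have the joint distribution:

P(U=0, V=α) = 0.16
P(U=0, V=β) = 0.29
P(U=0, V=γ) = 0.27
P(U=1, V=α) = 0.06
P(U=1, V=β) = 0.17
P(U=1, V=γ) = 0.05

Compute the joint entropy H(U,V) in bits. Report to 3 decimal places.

H(U,V) = −Σ p(x,y)·log₂ p(x,y) over all 6 cells.
  cell (0,α): −0.16·log₂0.16 = 0.4230
  cell (0,β): −0.29·log₂0.29 = 0.5179
  cell (0,γ): −0.27·log₂0.27 = 0.5100
  cell (1,α): −0.06·log₂0.06 = 0.2435
  cell (1,β): −0.17·log₂0.17 = 0.4346
  cell (1,γ): −0.05·log₂0.05 = 0.2161
Sum = 2.345 bits.

2.345 bits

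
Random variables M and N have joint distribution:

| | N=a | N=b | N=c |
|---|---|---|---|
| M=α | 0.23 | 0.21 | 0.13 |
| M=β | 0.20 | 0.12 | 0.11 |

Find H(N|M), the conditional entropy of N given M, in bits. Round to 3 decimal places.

Chain rule: H(N|M) = H(M,N) − H(M).
Marginals: p(M) = (0.5700, 0.4300), p(N) = (0.4300, 0.3300, 0.2400).
H(M,N) = 2.5249 bits; H(M) = 0.9858 bits.
H(N|M) = 2.5249 − 0.9858 = 1.539 bits.

1.539 bits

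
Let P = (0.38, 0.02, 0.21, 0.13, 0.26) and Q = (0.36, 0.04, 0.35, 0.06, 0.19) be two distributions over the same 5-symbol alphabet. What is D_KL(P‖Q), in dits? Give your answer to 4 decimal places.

D(P‖Q) = Σ p·log₁₀(p/q).
  0.38·log₁₀(0.38/0.36) = 0.00892
  0.02·log₁₀(0.02/0.04) = -0.00602
  0.21·log₁₀(0.21/0.35) = -0.04659
  0.13·log₁₀(0.13/0.06) = 0.04365
  0.26·log₁₀(0.26/0.19) = 0.03542
D(P‖Q) = 0.0354 dits.

0.0354 dits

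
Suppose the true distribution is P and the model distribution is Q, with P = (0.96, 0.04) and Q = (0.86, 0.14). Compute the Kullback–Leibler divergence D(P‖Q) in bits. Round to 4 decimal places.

0.0801 bits

D(P‖Q) = Σ p·log₂(p/q).
  0.96·log₂(0.96/0.86) = 0.15235
  0.04·log₂(0.04/0.14) = -0.07229
D(P‖Q) = 0.0801 bits.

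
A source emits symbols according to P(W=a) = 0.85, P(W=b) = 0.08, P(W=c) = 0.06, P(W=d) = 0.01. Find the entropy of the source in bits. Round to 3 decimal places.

H(W) = −Σ p·log₂ p.
  −(0.85)·log₂(0.85) = 0.1993
  −(0.08)·log₂(0.08) = 0.2915
  −(0.06)·log₂(0.06) = 0.2435
  −(0.01)·log₂(0.01) = 0.0664
Sum: 0.1993 + 0.2915 + 0.2435 + 0.0664 = 0.801 bits.

0.801 bits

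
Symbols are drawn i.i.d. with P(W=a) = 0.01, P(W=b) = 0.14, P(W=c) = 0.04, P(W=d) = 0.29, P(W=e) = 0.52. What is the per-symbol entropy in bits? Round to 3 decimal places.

1.658 bits

H(W) = −Σ p·log₂ p.
  −(0.01)·log₂(0.01) = 0.0664
  −(0.14)·log₂(0.14) = 0.3971
  −(0.04)·log₂(0.04) = 0.1858
  −(0.29)·log₂(0.29) = 0.5179
  −(0.52)·log₂(0.52) = 0.4906
Sum: 0.0664 + 0.3971 + 0.1858 + 0.5179 + 0.4906 = 1.658 bits.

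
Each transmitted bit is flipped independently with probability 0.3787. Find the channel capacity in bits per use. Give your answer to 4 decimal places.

0.0429 bits

Binary symmetric channel: C = 1 − h₂(ε) where h₂ is the binary entropy function.
h₂(0.3787) = −0.3787·log₂0.3787 − 0.6213·log₂0.6213 = 0.9571.
C = 1 − 0.9571 = 0.0429 bits per channel use.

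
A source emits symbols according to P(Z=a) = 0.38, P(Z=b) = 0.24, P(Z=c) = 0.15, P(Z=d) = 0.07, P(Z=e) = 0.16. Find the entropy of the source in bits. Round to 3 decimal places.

2.127 bits

H(Z) = −Σ p·log₂ p.
  −(0.38)·log₂(0.38) = 0.5305
  −(0.24)·log₂(0.24) = 0.4941
  −(0.15)·log₂(0.15) = 0.4105
  −(0.07)·log₂(0.07) = 0.2686
  −(0.16)·log₂(0.16) = 0.4230
Sum: 0.5305 + 0.4941 + 0.4105 + 0.2686 + 0.4230 = 2.127 bits.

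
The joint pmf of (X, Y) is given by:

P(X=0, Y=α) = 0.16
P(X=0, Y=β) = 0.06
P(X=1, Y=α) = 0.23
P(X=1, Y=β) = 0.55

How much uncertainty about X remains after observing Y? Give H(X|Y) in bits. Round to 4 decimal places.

0.6638 bits

Chain rule: H(X|Y) = H(X,Y) − H(Y).
Marginals: p(X) = (0.2200, 0.7800), p(Y) = (0.3900, 0.6100).
H(X,Y) = 1.6286 bits; H(Y) = 0.9648 bits.
H(X|Y) = 1.6286 − 0.9648 = 0.6638 bits.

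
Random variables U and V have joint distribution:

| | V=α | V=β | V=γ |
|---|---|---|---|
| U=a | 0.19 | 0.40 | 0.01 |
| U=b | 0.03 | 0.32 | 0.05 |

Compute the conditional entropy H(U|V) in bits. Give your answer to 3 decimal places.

Chain rule: H(U|V) = H(U,V) − H(V).
Marginals: p(U) = (0.6000, 0.4000), p(V) = (0.2200, 0.7200, 0.0600).
H(U,V) = 1.9443 bits; H(V) = 1.0653 bits.
H(U|V) = 1.9443 − 1.0653 = 0.879 bits.

0.879 bits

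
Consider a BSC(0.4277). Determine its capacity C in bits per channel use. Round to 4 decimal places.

0.0151 bits

Binary symmetric channel: C = 1 − h₂(ε) where h₂ is the binary entropy function.
h₂(0.4277) = −0.4277·log₂0.4277 − 0.5723·log₂0.5723 = 0.9849.
C = 1 − 0.9849 = 0.0151 bits per channel use.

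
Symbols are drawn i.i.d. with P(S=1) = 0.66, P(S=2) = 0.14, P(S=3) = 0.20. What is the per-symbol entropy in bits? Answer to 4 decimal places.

1.2571 bits

H(S) = −Σ p·log₂ p.
  −(0.66)·log₂(0.66) = 0.39564
  −(0.14)·log₂(0.14) = 0.39711
  −(0.20)·log₂(0.20) = 0.46439
Sum: 0.39564 + 0.39711 + 0.46439 = 1.2571 bits.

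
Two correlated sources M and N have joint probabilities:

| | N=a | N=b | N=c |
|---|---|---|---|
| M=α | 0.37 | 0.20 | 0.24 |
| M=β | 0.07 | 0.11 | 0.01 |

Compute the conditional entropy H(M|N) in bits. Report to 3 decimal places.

0.630 bits

Marginals: p(M) = (0.8100, 0.1900), p(N) = (0.4400, 0.3100, 0.2500).
H(M|N) = Σ p(N) · H(M|N=·).
  N=a: p=0.4400, H(M|N=a) = 0.6321
  N=b: p=0.3100, H(M|N=b) = 0.9383
  N=c: p=0.2500, H(M|N=c) = 0.2423
Weighted sum = 0.630 bits.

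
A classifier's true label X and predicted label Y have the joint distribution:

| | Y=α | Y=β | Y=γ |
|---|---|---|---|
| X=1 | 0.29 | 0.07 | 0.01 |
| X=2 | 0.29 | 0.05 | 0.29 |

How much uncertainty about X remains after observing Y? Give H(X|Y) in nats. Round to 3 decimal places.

Marginals: p(X) = (0.3700, 0.6300), p(Y) = (0.5800, 0.1200, 0.3000).
H(X|Y) = Σ p(Y) · H(X|Y=·).
  Y=α: p=0.5800, H(X|Y=α) = 0.6931
  Y=β: p=0.1200, H(X|Y=β) = 0.6792
  Y=γ: p=0.3000, H(X|Y=γ) = 0.1461
Weighted sum = 0.527 nats.

0.527 nats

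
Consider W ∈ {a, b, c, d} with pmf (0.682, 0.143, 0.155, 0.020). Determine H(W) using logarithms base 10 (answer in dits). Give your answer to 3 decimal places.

0.394 dits

H(W) = −Σ p·log₁₀ p.
  −(0.682)·log₁₀(0.682) = 0.1134
  −(0.143)·log₁₀(0.143) = 0.1208
  −(0.155)·log₁₀(0.155) = 0.1255
  −(0.020)·log₁₀(0.020) = 0.0340
Sum: 0.1134 + 0.1208 + 0.1255 + 0.0340 = 0.394 dits.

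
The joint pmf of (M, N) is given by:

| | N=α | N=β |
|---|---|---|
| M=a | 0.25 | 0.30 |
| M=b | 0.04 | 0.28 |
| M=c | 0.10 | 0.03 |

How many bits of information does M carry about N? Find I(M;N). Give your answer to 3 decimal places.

0.143 bits

Marginals: p(M) = (0.5500, 0.3200, 0.1300), p(N) = (0.3900, 0.6100).
I(M;N) = H(M) + H(N) − H(M,N).
H(M) = 1.3831, H(N) = 0.9648, H(M,N) = 2.2050.
I(M;N) = 1.3831 + 0.9648 − 2.2050 = 0.143 bits.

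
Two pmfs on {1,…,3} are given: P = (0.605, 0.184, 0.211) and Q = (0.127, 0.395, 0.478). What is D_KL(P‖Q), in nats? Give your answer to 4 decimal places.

D(P‖Q) = Σ p·ln(p/q).
  0.605·ln(0.605/0.127) = 0.94443
  0.184·ln(0.184/0.395) = -0.14057
  0.211·ln(0.211/0.478) = -0.17255
D(P‖Q) = 0.6313 nats.

0.6313 nats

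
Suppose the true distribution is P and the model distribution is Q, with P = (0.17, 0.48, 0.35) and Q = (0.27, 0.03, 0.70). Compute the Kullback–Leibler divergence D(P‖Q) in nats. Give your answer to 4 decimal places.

1.0096 nats

D(P‖Q) = Σ p·ln(p/q).
  0.17·ln(0.17/0.27) = -0.07865
  0.48·ln(0.48/0.03) = 1.33084
  0.35·ln(0.35/0.70) = -0.24260
D(P‖Q) = 1.0096 nats.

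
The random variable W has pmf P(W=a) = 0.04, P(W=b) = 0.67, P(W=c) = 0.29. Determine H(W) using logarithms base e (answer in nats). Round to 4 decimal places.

H(W) = −Σ p·ln p.
  −(0.04)·ln(0.04) = 0.12876
  −(0.67)·ln(0.67) = 0.26832
  −(0.29)·ln(0.29) = 0.35898
Sum: 0.12876 + 0.26832 + 0.35898 = 0.7561 nats.

0.7561 nats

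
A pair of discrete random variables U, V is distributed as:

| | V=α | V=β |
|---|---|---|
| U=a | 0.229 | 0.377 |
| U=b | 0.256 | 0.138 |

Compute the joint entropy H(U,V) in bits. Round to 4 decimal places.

1.9151 bits

H(U,V) = −Σ p(x,y)·log₂ p(x,y) over all 4 cells.
  cell (a,α): −0.229·log₂0.229 = 0.48699
  cell (a,β): −0.377·log₂0.377 = 0.53058
  cell (b,α): −0.256·log₂0.256 = 0.50324
  cell (b,β): −0.138·log₂0.138 = 0.39430
Sum = 1.9151 bits.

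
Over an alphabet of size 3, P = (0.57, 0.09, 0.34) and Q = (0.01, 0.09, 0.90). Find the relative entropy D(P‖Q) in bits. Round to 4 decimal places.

D(P‖Q) = Σ p·log₂(p/q).
  0.57·log₂(0.57/0.01) = 3.32475
  0.09·log₂(0.09/0.09) = 0.00000
  0.34·log₂(0.34/0.90) = -0.47749
D(P‖Q) = 2.8473 bits.

2.8473 bits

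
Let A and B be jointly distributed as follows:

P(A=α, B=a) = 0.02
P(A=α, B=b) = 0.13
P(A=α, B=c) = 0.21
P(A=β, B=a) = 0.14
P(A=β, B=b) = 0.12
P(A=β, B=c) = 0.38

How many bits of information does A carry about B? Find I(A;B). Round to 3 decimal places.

Marginals: p(A) = (0.3600, 0.6400), p(B) = (0.1600, 0.2500, 0.5900).
I(A;B) = Σ p(x,y)·log₂[p(x,y)/(p(x)p(y))].
  (α,a): 0.02·log₂(0.3472) = -0.0305
  (α,b): 0.13·log₂(1.4444) = 0.0690
  (α,c): 0.21·log₂(0.9887) = -0.0034
  (β,a): 0.14·log₂(1.3672) = 0.0632
  (β,b): 0.12·log₂(0.7500) = -0.0498
  (β,c): 0.38·log₂(1.0064) = 0.0035
Sum = 0.052 bits.

0.052 bits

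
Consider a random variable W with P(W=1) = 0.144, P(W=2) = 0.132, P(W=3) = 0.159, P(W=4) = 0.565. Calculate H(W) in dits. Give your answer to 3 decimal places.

0.504 dits

H(W) = −Σ p·log₁₀ p.
  −(0.144)·log₁₀(0.144) = 0.1212
  −(0.132)·log₁₀(0.132) = 0.1161
  −(0.159)·log₁₀(0.159) = 0.1270
  −(0.565)·log₁₀(0.565) = 0.1401
Sum: 0.1212 + 0.1161 + 0.1270 + 0.1401 = 0.504 dits.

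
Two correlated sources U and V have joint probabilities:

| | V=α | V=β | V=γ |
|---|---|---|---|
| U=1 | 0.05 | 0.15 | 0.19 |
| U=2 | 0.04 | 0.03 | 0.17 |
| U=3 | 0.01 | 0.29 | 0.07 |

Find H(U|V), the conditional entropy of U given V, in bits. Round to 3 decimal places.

Chain rule: H(U|V) = H(U,V) − H(V).
Marginals: p(U) = (0.3900, 0.2400, 0.3700), p(V) = (0.1000, 0.4700, 0.4300).
H(U,V) = 2.7069 bits; H(V) = 1.3677 bits.
H(U|V) = 2.7069 − 1.3677 = 1.339 bits.

1.339 bits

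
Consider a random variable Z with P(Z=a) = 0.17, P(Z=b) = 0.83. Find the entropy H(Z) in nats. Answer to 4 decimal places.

H(Z) = −Σ p·ln p.
  −(0.17)·ln(0.17) = 0.30123
  −(0.83)·ln(0.83) = 0.15465
Sum: 0.30123 + 0.15465 = 0.4559 nats.

0.4559 nats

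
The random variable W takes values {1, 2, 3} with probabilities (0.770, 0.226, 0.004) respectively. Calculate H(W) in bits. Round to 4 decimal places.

0.8071 bits

H(W) = −Σ p·log₂ p.
  −(0.770)·log₂(0.770) = 0.29034
  −(0.226)·log₂(0.226) = 0.48491
  −(0.004)·log₂(0.004) = 0.03186
Sum: 0.29034 + 0.48491 + 0.03186 = 0.8071 bits.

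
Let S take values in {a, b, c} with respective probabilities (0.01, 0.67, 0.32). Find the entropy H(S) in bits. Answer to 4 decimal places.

H(S) = −Σ p·log₂ p.
  −(0.01)·log₂(0.01) = 0.06644
  −(0.67)·log₂(0.67) = 0.38710
  −(0.32)·log₂(0.32) = 0.52603
Sum: 0.06644 + 0.38710 + 0.52603 = 0.9796 bits.

0.9796 bits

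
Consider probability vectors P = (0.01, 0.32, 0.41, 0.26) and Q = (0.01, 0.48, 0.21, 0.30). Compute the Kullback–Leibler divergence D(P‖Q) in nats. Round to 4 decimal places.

0.1074 nats

D(P‖Q) = Σ p·ln(p/q).
  0.01·ln(0.01/0.01) = 0.00000
  0.32·ln(0.32/0.48) = -0.12975
  0.41·ln(0.41/0.21) = 0.27431
  0.26·ln(0.26/0.30) = -0.03721
D(P‖Q) = 0.1074 nats.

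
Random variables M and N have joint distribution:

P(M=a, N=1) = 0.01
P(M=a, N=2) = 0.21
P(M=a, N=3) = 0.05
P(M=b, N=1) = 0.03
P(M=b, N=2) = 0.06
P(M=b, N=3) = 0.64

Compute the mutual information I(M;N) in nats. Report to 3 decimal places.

Marginals: p(M) = (0.2700, 0.7300), p(N) = (0.0400, 0.2700, 0.6900).
I(M;N) = Σ p(x,y)·ln[p(x,y)/(p(x)p(y))].
  (a,1): 0.01·ln(0.9259) = -0.0008
  (a,2): 0.21·ln(2.8807) = 0.2222
  (a,3): 0.05·ln(0.2684) = -0.0658
  (b,1): 0.03·ln(1.0274) = 0.0008
  (b,2): 0.06·ln(0.3044) = -0.0714
  (b,3): 0.64·ln(1.2706) = 0.1533
Sum = 0.238 nats.

0.238 nats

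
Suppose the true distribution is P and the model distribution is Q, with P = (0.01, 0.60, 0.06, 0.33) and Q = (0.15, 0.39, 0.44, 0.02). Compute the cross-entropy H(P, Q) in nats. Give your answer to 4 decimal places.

H(P,Q) = −Σ p·ln q.
  −0.01·ln(0.15) = 0.01897
  −0.60·ln(0.39) = 0.56497
  −0.06·ln(0.44) = 0.04926
  −0.33·ln(0.02) = 1.29097
H(P,Q) = 1.9242 nats.

1.9242 nats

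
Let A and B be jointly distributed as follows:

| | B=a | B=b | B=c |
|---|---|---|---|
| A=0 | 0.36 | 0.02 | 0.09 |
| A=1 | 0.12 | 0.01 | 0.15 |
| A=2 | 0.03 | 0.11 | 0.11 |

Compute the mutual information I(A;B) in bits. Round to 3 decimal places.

Marginals: p(A) = (0.4700, 0.2800, 0.2500), p(B) = (0.5100, 0.1400, 0.3500).
I(A;B) = Σ p(x,y)·log₂[p(x,y)/(p(x)p(y))].
  (0,a): 0.36·log₂(1.5019) = 0.2112
  (0,b): 0.02·log₂(0.3040) = -0.0344
  (0,c): 0.09·log₂(0.5471) = -0.0783
  (1,a): 0.12·log₂(0.8403) = -0.0301
  (1,b): 0.01·log₂(0.2551) = -0.0197
  (1,c): 0.15·log₂(1.5306) = 0.0921
  (2,a): 0.03·log₂(0.2353) = -0.0626
  (2,b): 0.11·log₂(3.1429) = 0.1817
  (2,c): 0.11·log₂(1.2571) = 0.0363
Sum = 0.296 bits.

0.296 bits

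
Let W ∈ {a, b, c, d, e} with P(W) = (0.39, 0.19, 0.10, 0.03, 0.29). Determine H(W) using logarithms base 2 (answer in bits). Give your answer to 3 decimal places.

H(W) = −Σ p·log₂ p.
  −(0.39)·log₂(0.39) = 0.5298
  −(0.19)·log₂(0.19) = 0.4552
  −(0.10)·log₂(0.10) = 0.3322
  −(0.03)·log₂(0.03) = 0.1518
  −(0.29)·log₂(0.29) = 0.5179
Sum: 0.5298 + 0.4552 + 0.3322 + 0.1518 + 0.5179 = 1.987 bits.

1.987 bits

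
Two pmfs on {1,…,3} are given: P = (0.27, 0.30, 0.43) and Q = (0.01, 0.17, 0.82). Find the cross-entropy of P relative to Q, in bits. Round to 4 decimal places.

H(P,Q) = −Σ p·log₂ q.
  −0.27·log₂(0.01) = 1.79384
  −0.30·log₂(0.17) = 0.76692
  −0.43·log₂(0.82) = 0.12311
H(P,Q) = 2.6839 bits.

2.6839 bits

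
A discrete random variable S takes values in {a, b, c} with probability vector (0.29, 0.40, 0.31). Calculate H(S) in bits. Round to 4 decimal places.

1.5705 bits

H(S) = −Σ p·log₂ p.
  −(0.29)·log₂(0.29) = 0.51790
  −(0.40)·log₂(0.40) = 0.52877
  −(0.31)·log₂(0.31) = 0.52379
Sum: 0.51790 + 0.52877 + 0.52379 = 1.5705 bits.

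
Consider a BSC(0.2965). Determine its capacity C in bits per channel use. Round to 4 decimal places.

0.1230 bits

Binary symmetric channel: C = 1 − h₂(ε) where h₂ is the binary entropy function.
h₂(0.2965) = −0.2965·log₂0.2965 − 0.7035·log₂0.7035 = 0.8770.
C = 1 − 0.8770 = 0.1230 bits per channel use.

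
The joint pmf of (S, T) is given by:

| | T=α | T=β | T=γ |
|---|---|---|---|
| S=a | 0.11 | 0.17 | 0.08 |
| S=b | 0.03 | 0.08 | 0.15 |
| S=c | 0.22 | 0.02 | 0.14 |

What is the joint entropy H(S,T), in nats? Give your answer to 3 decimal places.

2.025 nats

H(S,T) = −Σ p(x,y)·ln p(x,y) over all 9 cells.
  cell (a,α): −0.11·ln0.11 = 0.2428
  cell (a,β): −0.17·ln0.17 = 0.3012
  cell (a,γ): −0.08·ln0.08 = 0.2021
  cell (b,α): −0.03·ln0.03 = 0.1052
  cell (b,β): −0.08·ln0.08 = 0.2021
  cell (b,γ): −0.15·ln0.15 = 0.2846
  cell (c,α): −0.22·ln0.22 = 0.3331
  cell (c,β): −0.02·ln0.02 = 0.0782
  cell (c,γ): −0.14·ln0.14 = 0.2753
Sum = 2.025 nats.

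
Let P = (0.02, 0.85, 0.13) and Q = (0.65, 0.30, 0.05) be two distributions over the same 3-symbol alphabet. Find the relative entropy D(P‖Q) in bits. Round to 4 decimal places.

1.3559 bits

D(P‖Q) = Σ p·log₂(p/q).
  0.02·log₂(0.02/0.65) = -0.10045
  0.85·log₂(0.85/0.30) = 1.27713
  0.13·log₂(0.13/0.05) = 0.17921
D(P‖Q) = 1.3559 bits.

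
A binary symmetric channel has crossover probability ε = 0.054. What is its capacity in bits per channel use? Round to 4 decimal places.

Binary symmetric channel: C = 1 − h₂(ε) where h₂ is the binary entropy function.
h₂(0.054) = −0.054·log₂0.054 − 0.946·log₂0.946 = 0.3032.
C = 1 − 0.3032 = 0.6968 bits per channel use.

0.6968 bits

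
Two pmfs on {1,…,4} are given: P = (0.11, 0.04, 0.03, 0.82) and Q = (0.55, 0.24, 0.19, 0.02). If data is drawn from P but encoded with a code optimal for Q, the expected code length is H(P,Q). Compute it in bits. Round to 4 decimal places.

4.8771 bits

H(P,Q) = −Σ p·log₂ q.
  −0.11·log₂(0.55) = 0.09487
  −0.04·log₂(0.24) = 0.08236
  −0.03·log₂(0.19) = 0.07188
  −0.82·log₂(0.02) = 4.62796
H(P,Q) = 4.8771 bits.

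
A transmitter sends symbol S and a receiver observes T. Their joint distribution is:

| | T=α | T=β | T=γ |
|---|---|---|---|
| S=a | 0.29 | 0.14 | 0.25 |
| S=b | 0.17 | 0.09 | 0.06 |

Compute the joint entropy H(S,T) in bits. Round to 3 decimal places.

H(S,T) = −Σ p(x,y)·log₂ p(x,y) over all 6 cells.
  cell (a,α): −0.29·log₂0.29 = 0.5179
  cell (a,β): −0.14·log₂0.14 = 0.3971
  cell (a,γ): −0.25·log₂0.25 = 0.5000
  cell (b,α): −0.17·log₂0.17 = 0.4346
  cell (b,β): −0.09·log₂0.09 = 0.3127
  cell (b,γ): −0.06·log₂0.06 = 0.2435
Sum = 2.406 bits.

2.406 bits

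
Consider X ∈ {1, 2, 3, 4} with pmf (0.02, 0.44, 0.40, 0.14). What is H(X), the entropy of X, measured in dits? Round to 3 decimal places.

0.470 dits

H(X) = −Σ p·log₁₀ p.
  −(0.02)·log₁₀(0.02) = 0.0340
  −(0.44)·log₁₀(0.44) = 0.1569
  −(0.40)·log₁₀(0.40) = 0.1592
  −(0.14)·log₁₀(0.14) = 0.1195
Sum: 0.0340 + 0.1569 + 0.1592 + 0.1195 = 0.470 dits.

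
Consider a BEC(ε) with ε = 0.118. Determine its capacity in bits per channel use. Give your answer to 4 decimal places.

0.8820 bits

Binary erasure channel: capacity C = 1 − ε.
C = 1 − 0.118 = 0.8820 bits per channel use.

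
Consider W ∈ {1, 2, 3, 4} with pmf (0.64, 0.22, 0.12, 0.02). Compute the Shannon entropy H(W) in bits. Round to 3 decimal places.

H(W) = −Σ p·log₂ p.
  −(0.64)·log₂(0.64) = 0.4121
  −(0.22)·log₂(0.22) = 0.4806
  −(0.12)·log₂(0.12) = 0.3671
  −(0.02)·log₂(0.02) = 0.1129
Sum: 0.4121 + 0.4806 + 0.3671 + 0.1129 = 1.373 bits.

1.373 bits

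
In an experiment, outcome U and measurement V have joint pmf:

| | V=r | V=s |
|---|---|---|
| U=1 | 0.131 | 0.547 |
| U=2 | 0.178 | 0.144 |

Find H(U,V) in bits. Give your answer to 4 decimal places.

H(U,V) = −Σ p(x,y)·log₂ p(x,y) over all 4 cells.
  cell (1,r): −0.131·log₂0.131 = 0.38414
  cell (1,s): −0.547·log₂0.547 = 0.47610
  cell (2,r): −0.178·log₂0.178 = 0.44323
  cell (2,s): −0.144·log₂0.144 = 0.40260
Sum = 1.7061 bits.

1.7061 bits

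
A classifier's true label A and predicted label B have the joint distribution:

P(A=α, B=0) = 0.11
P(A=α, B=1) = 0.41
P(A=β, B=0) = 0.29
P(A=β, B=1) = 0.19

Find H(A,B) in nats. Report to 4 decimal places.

H(A,B) = −Σ p(x,y)·ln p(x,y) over all 4 cells.
  cell (α,0): −0.11·ln0.11 = 0.24280
  cell (α,1): −0.41·ln0.41 = 0.36556
  cell (β,0): −0.29·ln0.29 = 0.35898
  cell (β,1): −0.19·ln0.19 = 0.31554
Sum = 1.2829 nats.

1.2829 nats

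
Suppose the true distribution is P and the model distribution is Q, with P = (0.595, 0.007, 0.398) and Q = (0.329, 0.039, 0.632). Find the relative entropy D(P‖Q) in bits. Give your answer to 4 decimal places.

0.2257 bits

D(P‖Q) = Σ p·log₂(p/q).
  0.595·log₂(0.595/0.329) = 0.50861
  0.007·log₂(0.007/0.039) = -0.01735
  0.398·log₂(0.398/0.632) = -0.26553
D(P‖Q) = 0.2257 bits.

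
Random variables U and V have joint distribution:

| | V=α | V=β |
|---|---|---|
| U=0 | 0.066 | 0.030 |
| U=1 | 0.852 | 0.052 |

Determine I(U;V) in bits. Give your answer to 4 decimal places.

Marginals: p(U) = (0.0960, 0.9040), p(V) = (0.9180, 0.0820).
I(U;V) = H(U) + H(V) − H(U,V).
H(U) = 0.4562, H(V) = 0.4092, H(U,V) = 0.8293.
I(U;V) = 0.4562 + 0.4092 − 0.8293 = 0.0361 bits.

0.0361 bits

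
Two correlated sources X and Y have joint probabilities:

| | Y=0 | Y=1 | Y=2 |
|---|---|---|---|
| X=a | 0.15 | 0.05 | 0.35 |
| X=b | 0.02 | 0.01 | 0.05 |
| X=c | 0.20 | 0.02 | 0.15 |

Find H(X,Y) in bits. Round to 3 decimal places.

2.540 bits

H(X,Y) = −Σ p(x,y)·log₂ p(x,y) over all 9 cells.
  cell (a,0): −0.15·log₂0.15 = 0.4105
  cell (a,1): −0.05·log₂0.05 = 0.2161
  cell (a,2): −0.35·log₂0.35 = 0.5301
  cell (b,0): −0.02·log₂0.02 = 0.1129
  cell (b,1): −0.01·log₂0.01 = 0.0664
  cell (b,2): −0.05·log₂0.05 = 0.2161
  cell (c,0): −0.20·log₂0.20 = 0.4644
  cell (c,1): −0.02·log₂0.02 = 0.1129
  cell (c,2): −0.15·log₂0.15 = 0.4105
Sum = 2.540 bits.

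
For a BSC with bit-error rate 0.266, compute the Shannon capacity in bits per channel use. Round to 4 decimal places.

0.1643 bits

Binary symmetric channel: C = 1 − h₂(ε) where h₂ is the binary entropy function.
h₂(0.266) = −0.266·log₂0.266 − 0.734·log₂0.734 = 0.8357.
C = 1 − 0.8357 = 0.1643 bits per channel use.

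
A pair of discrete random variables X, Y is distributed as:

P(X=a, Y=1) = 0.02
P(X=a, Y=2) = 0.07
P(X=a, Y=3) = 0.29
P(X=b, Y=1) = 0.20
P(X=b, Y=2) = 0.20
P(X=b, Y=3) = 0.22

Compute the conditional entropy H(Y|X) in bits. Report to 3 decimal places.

1.351 bits

Marginals: p(X) = (0.3800, 0.6200), p(Y) = (0.2200, 0.2700, 0.5100).
H(Y|X) = Σ p(X) · H(Y|X=·).
  X=a: p=0.3800, H(Y|X=a) = 0.9707
  X=b: p=0.6200, H(Y|X=b) = 1.5835
Weighted sum = 1.351 bits.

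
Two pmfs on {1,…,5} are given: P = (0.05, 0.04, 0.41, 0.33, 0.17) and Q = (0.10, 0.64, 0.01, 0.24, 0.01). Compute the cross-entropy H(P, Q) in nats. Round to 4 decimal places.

3.2749 nats

H(P,Q) = −Σ p·ln q.
  −0.05·ln(0.10) = 0.11513
  −0.04·ln(0.64) = 0.01785
  −0.41·ln(0.01) = 1.88812
  −0.33·ln(0.24) = 0.47095
  −0.17·ln(0.01) = 0.78288
H(P,Q) = 3.2749 nats.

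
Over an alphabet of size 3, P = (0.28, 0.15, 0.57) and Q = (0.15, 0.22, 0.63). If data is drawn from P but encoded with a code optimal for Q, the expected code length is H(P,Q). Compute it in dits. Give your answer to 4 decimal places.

H(P,Q) = −Σ p·log₁₀ q.
  −0.28·log₁₀(0.15) = 0.23069
  −0.15·log₁₀(0.22) = 0.09864
  −0.57·log₁₀(0.63) = 0.11438
H(P,Q) = 0.4437 dits.

0.4437 dits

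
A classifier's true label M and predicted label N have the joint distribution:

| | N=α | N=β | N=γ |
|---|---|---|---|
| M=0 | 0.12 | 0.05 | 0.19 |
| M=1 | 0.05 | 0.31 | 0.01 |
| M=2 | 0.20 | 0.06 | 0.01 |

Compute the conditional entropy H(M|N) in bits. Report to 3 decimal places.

Chain rule: H(M|N) = H(M,N) − H(N).
Marginals: p(M) = (0.3600, 0.3700, 0.2700), p(N) = (0.3700, 0.4200, 0.2100).
H(M,N) = 2.6191 bits; H(N) = 1.5292 bits.
H(M|N) = 2.6191 − 1.5292 = 1.090 bits.

1.090 bits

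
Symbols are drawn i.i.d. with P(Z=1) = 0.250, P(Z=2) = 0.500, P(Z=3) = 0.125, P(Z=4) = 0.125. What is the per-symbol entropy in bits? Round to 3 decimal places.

1.750 bits

H(Z) = −Σ p·log₂ p.
  −(0.250)·log₂(0.250) = 0.5000
  −(0.500)·log₂(0.500) = 0.5000
  −(0.125)·log₂(0.125) = 0.3750
  −(0.125)·log₂(0.125) = 0.3750
Sum: 0.5000 + 0.5000 + 0.3750 + 0.3750 = 1.750 bits.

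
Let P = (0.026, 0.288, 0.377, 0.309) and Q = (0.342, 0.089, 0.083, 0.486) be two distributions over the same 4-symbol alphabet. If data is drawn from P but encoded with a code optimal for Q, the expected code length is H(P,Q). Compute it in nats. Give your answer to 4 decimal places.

H(P,Q) = −Σ p·ln q.
  −0.026·ln(0.342) = 0.02790
  −0.288·ln(0.089) = 0.69671
  −0.377·ln(0.083) = 0.93832
  −0.309·ln(0.486) = 0.22296
H(P,Q) = 1.8859 nats.

1.8859 nats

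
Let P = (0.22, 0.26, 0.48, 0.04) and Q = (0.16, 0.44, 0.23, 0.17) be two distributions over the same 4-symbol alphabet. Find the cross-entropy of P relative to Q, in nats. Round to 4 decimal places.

H(P,Q) = −Σ p·ln q.
  −0.22·ln(0.16) = 0.40317
  −0.26·ln(0.44) = 0.21345
  −0.48·ln(0.23) = 0.70544
  −0.04·ln(0.17) = 0.07088
H(P,Q) = 1.3929 nats.

1.3929 nats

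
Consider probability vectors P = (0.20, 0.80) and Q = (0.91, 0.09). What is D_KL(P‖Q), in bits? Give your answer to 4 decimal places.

D(P‖Q) = Σ p·log₂(p/q).
  0.20·log₂(0.20/0.91) = -0.43717
  0.80·log₂(0.80/0.09) = 2.52160
D(P‖Q) = 2.0844 bits.

2.0844 bits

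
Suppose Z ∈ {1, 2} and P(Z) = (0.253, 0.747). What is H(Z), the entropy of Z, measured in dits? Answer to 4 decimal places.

H(Z) = −Σ p·log₁₀ p.
  −(0.253)·log₁₀(0.253) = 0.15101
  −(0.747)·log₁₀(0.747) = 0.09463
Sum: 0.15101 + 0.09463 = 0.2456 dits.

0.2456 dits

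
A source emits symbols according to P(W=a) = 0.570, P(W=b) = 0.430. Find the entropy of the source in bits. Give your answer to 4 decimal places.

0.9858 bits

H(W) = −Σ p·log₂ p.
  −(0.570)·log₂(0.570) = 0.46225
  −(0.430)·log₂(0.430) = 0.52356
Sum: 0.46225 + 0.52356 = 0.9858 bits.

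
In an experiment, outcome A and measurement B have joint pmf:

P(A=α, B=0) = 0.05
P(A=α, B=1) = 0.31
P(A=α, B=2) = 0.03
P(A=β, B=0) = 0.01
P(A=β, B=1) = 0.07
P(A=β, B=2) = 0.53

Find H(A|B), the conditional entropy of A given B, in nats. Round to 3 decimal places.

0.326 nats

Marginals: p(A) = (0.3900, 0.6100), p(B) = (0.0600, 0.3800, 0.5600).
H(A|B) = Σ p(B) · H(A|B=·).
  B=0: p=0.0600, H(A|B=0) = 0.4506
  B=1: p=0.3800, H(A|B=1) = 0.4777
  B=2: p=0.5600, H(A|B=2) = 0.2089
Weighted sum = 0.326 nats.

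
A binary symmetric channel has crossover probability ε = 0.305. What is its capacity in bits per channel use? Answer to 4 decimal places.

Binary symmetric channel: C = 1 − h₂(ε) where h₂ is the binary entropy function.
h₂(0.305) = −0.305·log₂0.305 − 0.695·log₂0.695 = 0.8873.
C = 1 − 0.8873 = 0.1127 bits per channel use.

0.1127 bits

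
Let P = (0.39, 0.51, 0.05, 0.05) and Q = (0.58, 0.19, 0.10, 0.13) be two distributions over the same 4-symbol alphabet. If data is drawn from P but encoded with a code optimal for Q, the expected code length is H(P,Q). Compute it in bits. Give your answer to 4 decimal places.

H(P,Q) = −Σ p·log₂ q.
  −0.39·log₂(0.58) = 0.30649
  −0.51·log₂(0.19) = 1.22192
  −0.05·log₂(0.10) = 0.16610
  −0.05·log₂(0.13) = 0.14717
H(P,Q) = 1.8417 bits.

1.8417 bits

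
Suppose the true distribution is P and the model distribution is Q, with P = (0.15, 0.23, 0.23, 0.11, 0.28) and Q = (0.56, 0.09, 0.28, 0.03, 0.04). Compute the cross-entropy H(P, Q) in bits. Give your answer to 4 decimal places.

3.2036 bits

H(P,Q) = −Σ p·log₂ q.
  −0.15·log₂(0.56) = 0.12548
  −0.23·log₂(0.09) = 0.79900
  −0.23·log₂(0.28) = 0.42240
  −0.11·log₂(0.03) = 0.55648
  −0.28·log₂(0.04) = 1.30028
H(P,Q) = 3.2036 bits.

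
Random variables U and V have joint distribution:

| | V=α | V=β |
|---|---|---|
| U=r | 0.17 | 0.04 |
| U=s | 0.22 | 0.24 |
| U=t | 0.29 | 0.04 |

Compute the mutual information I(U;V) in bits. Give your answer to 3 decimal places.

Marginals: p(U) = (0.2100, 0.4600, 0.3300), p(V) = (0.6800, 0.3200).
I(U;V) = Σ p(x,y)·log₂[p(x,y)/(p(x)p(y))].
  (r,α): 0.17·log₂(1.1905) = 0.0428
  (r,β): 0.04·log₂(0.5952) = -0.0299
  (s,α): 0.22·log₂(0.7033) = -0.1117
  (s,β): 0.24·log₂(1.6304) = 0.1693
  (t,α): 0.29·log₂(1.2923) = 0.1073
  (t,β): 0.04·log₂(0.3788) = -0.0560
Sum = 0.122 bits.

0.122 bits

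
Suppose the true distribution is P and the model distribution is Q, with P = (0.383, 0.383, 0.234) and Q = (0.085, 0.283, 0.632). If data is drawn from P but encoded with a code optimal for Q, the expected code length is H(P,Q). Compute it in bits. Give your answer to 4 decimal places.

2.2145 bits

H(P,Q) = −Σ p·log₂ q.
  −0.383·log₂(0.085) = 1.36210
  −0.383·log₂(0.283) = 0.69749
  −0.234·log₂(0.632) = 0.15491
H(P,Q) = 2.2145 bits.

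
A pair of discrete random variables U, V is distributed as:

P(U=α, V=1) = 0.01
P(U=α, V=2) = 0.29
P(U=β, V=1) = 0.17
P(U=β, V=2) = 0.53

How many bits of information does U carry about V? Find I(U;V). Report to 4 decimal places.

0.0570 bits

Marginals: p(U) = (0.3000, 0.7000), p(V) = (0.1800, 0.8200).
I(U;V) = H(U) + H(V) − H(U,V).
H(U) = 0.8813, H(V) = 0.6801, H(U,V) = 1.5044.
I(U;V) = 0.8813 + 0.6801 − 1.5044 = 0.0570 bits.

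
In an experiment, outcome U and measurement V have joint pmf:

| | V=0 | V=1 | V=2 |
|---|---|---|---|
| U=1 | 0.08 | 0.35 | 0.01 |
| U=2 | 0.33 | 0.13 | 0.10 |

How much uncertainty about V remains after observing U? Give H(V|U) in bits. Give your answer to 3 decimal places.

Chain rule: H(V|U) = H(U,V) − H(U).
Marginals: p(U) = (0.4400, 0.5600), p(V) = (0.4100, 0.4800, 0.1100).
H(U,V) = 2.1307 bits; H(U) = 0.9896 bits.
H(V|U) = 2.1307 − 0.9896 = 1.141 bits.

1.141 bits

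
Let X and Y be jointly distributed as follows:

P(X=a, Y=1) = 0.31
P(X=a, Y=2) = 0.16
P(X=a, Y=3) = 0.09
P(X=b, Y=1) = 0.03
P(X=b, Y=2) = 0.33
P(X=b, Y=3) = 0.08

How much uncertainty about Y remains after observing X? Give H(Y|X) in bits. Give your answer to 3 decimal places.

Marginals: p(X) = (0.5600, 0.4400), p(Y) = (0.3400, 0.4900, 0.1700).
H(Y|X) = Σ p(X) · H(Y|X=·).
  X=a: p=0.5600, H(Y|X=a) = 1.4125
  X=b: p=0.4400, H(Y|X=b) = 1.0226
Weighted sum = 1.241 bits.

1.241 bits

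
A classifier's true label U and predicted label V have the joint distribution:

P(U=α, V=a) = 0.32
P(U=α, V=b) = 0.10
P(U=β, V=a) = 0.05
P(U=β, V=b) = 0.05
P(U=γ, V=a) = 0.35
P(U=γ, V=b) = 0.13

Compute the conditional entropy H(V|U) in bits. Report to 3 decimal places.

Chain rule: H(V|U) = H(U,V) − H(U).
Marginals: p(U) = (0.4200, 0.1000, 0.4800), p(V) = (0.7200, 0.2800).
H(U,V) = 2.2032 bits; H(U) = 1.3661 bits.
H(V|U) = 2.2032 − 1.3661 = 0.837 bits.

0.837 bits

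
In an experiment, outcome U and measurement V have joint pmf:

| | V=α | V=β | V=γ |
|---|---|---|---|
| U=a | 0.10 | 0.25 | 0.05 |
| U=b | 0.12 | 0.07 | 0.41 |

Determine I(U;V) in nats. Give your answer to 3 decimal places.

Marginals: p(U) = (0.4000, 0.6000), p(V) = (0.2200, 0.3200, 0.4600).
I(U;V) = Σ p(x,y)·ln[p(x,y)/(p(x)p(y))].
  (a,α): 0.10·ln(1.1364) = 0.0128
  (a,β): 0.25·ln(1.9531) = 0.1674
  (a,γ): 0.05·ln(0.2717) = -0.0651
  (b,α): 0.12·ln(0.9091) = -0.0114
  (b,β): 0.07·ln(0.3646) = -0.0706
  (b,γ): 0.41·ln(1.4855) = 0.1623
Sum = 0.195 nats.

0.195 nats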